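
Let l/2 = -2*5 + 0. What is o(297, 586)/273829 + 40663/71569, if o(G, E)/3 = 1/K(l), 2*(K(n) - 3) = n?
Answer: 77942745682/137183673907 ≈ 0.56816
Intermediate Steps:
l = -20 (l = 2*(-2*5 + 0) = 2*(-10 + 0) = 2*(-10) = -20)
K(n) = 3 + n/2
o(G, E) = -3/7 (o(G, E) = 3/(3 + (½)*(-20)) = 3/(3 - 10) = 3/(-7) = 3*(-⅐) = -3/7)
o(297, 586)/273829 + 40663/71569 = -3/7/273829 + 40663/71569 = -3/7*1/273829 + 40663*(1/71569) = -3/1916803 + 40663/71569 = 77942745682/137183673907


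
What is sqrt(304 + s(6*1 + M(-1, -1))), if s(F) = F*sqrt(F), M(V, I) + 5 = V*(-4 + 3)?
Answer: sqrt(304 + 2*sqrt(2)) ≈ 17.517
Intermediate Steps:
M(V, I) = -5 - V (M(V, I) = -5 + V*(-4 + 3) = -5 + V*(-1) = -5 - V)
s(F) = F**(3/2)
sqrt(304 + s(6*1 + M(-1, -1))) = sqrt(304 + (6*1 + (-5 - 1*(-1)))**(3/2)) = sqrt(304 + (6 + (-5 + 1))**(3/2)) = sqrt(304 + (6 - 4)**(3/2)) = sqrt(304 + 2**(3/2)) = sqrt(304 + 2*sqrt(2))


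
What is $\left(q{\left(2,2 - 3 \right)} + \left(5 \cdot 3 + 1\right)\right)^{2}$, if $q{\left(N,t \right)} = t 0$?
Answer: $256$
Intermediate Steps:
$q{\left(N,t \right)} = 0$
$\left(q{\left(2,2 - 3 \right)} + \left(5 \cdot 3 + 1\right)\right)^{2} = \left(0 + \left(5 \cdot 3 + 1\right)\right)^{2} = \left(0 + \left(15 + 1\right)\right)^{2} = \left(0 + 16\right)^{2} = 16^{2} = 256$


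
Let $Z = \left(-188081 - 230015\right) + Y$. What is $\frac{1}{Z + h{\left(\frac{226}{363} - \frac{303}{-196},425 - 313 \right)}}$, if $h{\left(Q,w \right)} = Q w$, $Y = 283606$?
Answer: $- \frac{2541}{341121950} \approx -7.449 \cdot 10^{-6}$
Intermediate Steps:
$Z = -134490$ ($Z = \left(-188081 - 230015\right) + 283606 = -418096 + 283606 = -134490$)
$\frac{1}{Z + h{\left(\frac{226}{363} - \frac{303}{-196},425 - 313 \right)}} = \frac{1}{-134490 + \left(\frac{226}{363} - \frac{303}{-196}\right) \left(425 - 313\right)} = \frac{1}{-134490 + \left(226 \cdot \frac{1}{363} - - \frac{303}{196}\right) \left(425 - 313\right)} = \frac{1}{-134490 + \left(\frac{226}{363} + \frac{303}{196}\right) 112} = \frac{1}{-134490 + \frac{154285}{71148} \cdot 112} = \frac{1}{-134490 + \frac{617140}{2541}} = \frac{1}{- \frac{341121950}{2541}} = - \frac{2541}{341121950}$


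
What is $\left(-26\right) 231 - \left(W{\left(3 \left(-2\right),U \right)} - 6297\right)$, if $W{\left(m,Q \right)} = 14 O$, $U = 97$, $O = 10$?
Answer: $151$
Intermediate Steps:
$W{\left(m,Q \right)} = 140$ ($W{\left(m,Q \right)} = 14 \cdot 10 = 140$)
$\left(-26\right) 231 - \left(W{\left(3 \left(-2\right),U \right)} - 6297\right) = \left(-26\right) 231 - \left(140 - 6297\right) = -6006 - -6157 = -6006 + 6157 = 151$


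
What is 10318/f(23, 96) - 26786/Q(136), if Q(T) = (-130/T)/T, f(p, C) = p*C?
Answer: 273479823847/71760 ≈ 3.8110e+6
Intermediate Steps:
f(p, C) = C*p
Q(T) = -130/T**2
10318/f(23, 96) - 26786/Q(136) = 10318/((96*23)) - 26786/((-130/136**2)) = 10318/2208 - 26786/((-130*1/18496)) = 10318*(1/2208) - 26786/(-65/9248) = 5159/1104 - 26786*(-9248/65) = 5159/1104 + 247716928/65 = 273479823847/71760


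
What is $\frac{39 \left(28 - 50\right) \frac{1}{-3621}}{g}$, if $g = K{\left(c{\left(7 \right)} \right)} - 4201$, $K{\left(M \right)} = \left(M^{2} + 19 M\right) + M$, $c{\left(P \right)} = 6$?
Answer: $- \frac{286}{4882315} \approx -5.8579 \cdot 10^{-5}$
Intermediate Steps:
$K{\left(M \right)} = M^{2} + 20 M$
$g = -4045$ ($g = 6 \left(20 + 6\right) - 4201 = 6 \cdot 26 - 4201 = 156 - 4201 = -4045$)
$\frac{39 \left(28 - 50\right) \frac{1}{-3621}}{g} = \frac{39 \left(28 - 50\right) \frac{1}{-3621}}{-4045} = 39 \left(-22\right) \left(- \frac{1}{3621}\right) \left(- \frac{1}{4045}\right) = \left(-858\right) \left(- \frac{1}{3621}\right) \left(- \frac{1}{4045}\right) = \frac{286}{1207} \left(- \frac{1}{4045}\right) = - \frac{286}{4882315}$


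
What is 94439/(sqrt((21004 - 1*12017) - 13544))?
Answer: -94439*I*sqrt(93)/651 ≈ -1399.0*I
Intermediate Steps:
94439/(sqrt((21004 - 1*12017) - 13544)) = 94439/(sqrt((21004 - 12017) - 13544)) = 94439/(sqrt(8987 - 13544)) = 94439/(sqrt(-4557)) = 94439/((7*I*sqrt(93))) = 94439*(-I*sqrt(93)/651) = -94439*I*sqrt(93)/651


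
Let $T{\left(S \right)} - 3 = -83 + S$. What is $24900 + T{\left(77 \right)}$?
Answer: $24897$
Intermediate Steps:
$T{\left(S \right)} = -80 + S$ ($T{\left(S \right)} = 3 + \left(-83 + S\right) = -80 + S$)
$24900 + T{\left(77 \right)} = 24900 + \left(-80 + 77\right) = 24900 - 3 = 24897$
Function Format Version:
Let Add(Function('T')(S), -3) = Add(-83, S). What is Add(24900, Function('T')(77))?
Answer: 24897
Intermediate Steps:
Function('T')(S) = Add(-80, S) (Function('T')(S) = Add(3, Add(-83, S)) = Add(-80, S))
Add(24900, Function('T')(77)) = Add(24900, Add(-80, 77)) = Add(24900, -3) = 24897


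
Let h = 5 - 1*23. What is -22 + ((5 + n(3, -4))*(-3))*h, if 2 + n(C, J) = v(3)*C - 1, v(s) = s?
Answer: 572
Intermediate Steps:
h = -18 (h = 5 - 23 = -18)
n(C, J) = -3 + 3*C (n(C, J) = -2 + (3*C - 1) = -2 + (-1 + 3*C) = -3 + 3*C)
-22 + ((5 + n(3, -4))*(-3))*h = -22 + ((5 + (-3 + 3*3))*(-3))*(-18) = -22 + ((5 + (-3 + 9))*(-3))*(-18) = -22 + ((5 + 6)*(-3))*(-18) = -22 + (11*(-3))*(-18) = -22 - 33*(-18) = -22 + 594 = 572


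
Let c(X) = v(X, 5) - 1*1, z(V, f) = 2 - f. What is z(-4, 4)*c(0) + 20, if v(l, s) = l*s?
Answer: 22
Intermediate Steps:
c(X) = -1 + 5*X (c(X) = X*5 - 1*1 = 5*X - 1 = -1 + 5*X)
z(-4, 4)*c(0) + 20 = (2 - 1*4)*(-1 + 5*0) + 20 = (2 - 4)*(-1 + 0) + 20 = -2*(-1) + 20 = 2 + 20 = 22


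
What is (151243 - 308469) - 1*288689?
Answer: -445915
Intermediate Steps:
(151243 - 308469) - 1*288689 = -157226 - 288689 = -445915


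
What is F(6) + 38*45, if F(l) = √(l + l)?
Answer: 1710 + 2*√3 ≈ 1713.5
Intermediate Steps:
F(l) = √2*√l (F(l) = √(2*l) = √2*√l)
F(6) + 38*45 = √2*√6 + 38*45 = 2*√3 + 1710 = 1710 + 2*√3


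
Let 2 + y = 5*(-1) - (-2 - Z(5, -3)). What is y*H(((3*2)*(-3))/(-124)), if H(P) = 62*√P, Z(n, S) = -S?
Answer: -6*√62 ≈ -47.244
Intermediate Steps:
y = -2 (y = -2 + (5*(-1) - (-2 - (-1)*(-3))) = -2 + (-5 - (-2 - 1*3)) = -2 + (-5 - (-2 - 3)) = -2 + (-5 - 1*(-5)) = -2 + (-5 + 5) = -2 + 0 = -2)
y*H(((3*2)*(-3))/(-124)) = -124*√(((3*2)*(-3))/(-124)) = -124*√((6*(-3))*(-1/124)) = -124*√(-18*(-1/124)) = -124*√(9/62) = -124*3*√62/62 = -6*√62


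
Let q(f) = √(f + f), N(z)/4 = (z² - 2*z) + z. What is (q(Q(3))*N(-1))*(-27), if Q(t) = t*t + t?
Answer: -432*√6 ≈ -1058.2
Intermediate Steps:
N(z) = -4*z + 4*z² (N(z) = 4*((z² - 2*z) + z) = 4*(z² - z) = -4*z + 4*z²)
Q(t) = t + t² (Q(t) = t² + t = t + t²)
q(f) = √2*√f (q(f) = √(2*f) = √2*√f)
(q(Q(3))*N(-1))*(-27) = ((√2*√(3*(1 + 3)))*(4*(-1)*(-1 - 1)))*(-27) = ((√2*√(3*4))*(4*(-1)*(-2)))*(-27) = ((√2*√12)*8)*(-27) = ((√2*(2*√3))*8)*(-27) = ((2*√6)*8)*(-27) = (16*√6)*(-27) = -432*√6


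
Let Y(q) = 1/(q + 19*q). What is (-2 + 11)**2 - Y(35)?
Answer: 56699/700 ≈ 80.999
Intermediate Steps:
Y(q) = 1/(20*q)
(-2 + 11)**2 - Y(35) = (-2 + 11)**2 - 1/(20*35) = 9**2 - 1/(20*35) = 81 - 1*1/700 = 81 - 1/700 = 56699/700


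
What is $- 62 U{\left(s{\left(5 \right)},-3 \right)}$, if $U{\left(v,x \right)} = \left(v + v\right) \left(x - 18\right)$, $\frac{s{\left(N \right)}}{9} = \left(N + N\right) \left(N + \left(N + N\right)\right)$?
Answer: $3515400$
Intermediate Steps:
$s{\left(N \right)} = 54 N^{2}$ ($s{\left(N \right)} = 9 \left(N + N\right) \left(N + \left(N + N\right)\right) = 9 \cdot 2 N \left(N + 2 N\right) = 9 \cdot 2 N 3 N = 9 \cdot 6 N^{2} = 54 N^{2}$)
$U{\left(v,x \right)} = 2 v \left(-18 + x\right)$
$- 62 U{\left(s{\left(5 \right)},-3 \right)} = - 62 \cdot 2 \cdot 54 \cdot 5^{2} \left(-18 - 3\right) = - 62 \cdot 2 \cdot 54 \cdot 25 \left(-21\right) = - 62 \cdot 2 \cdot 1350 \left(-21\right) = \left(-62\right) \left(-56700\right) = 3515400$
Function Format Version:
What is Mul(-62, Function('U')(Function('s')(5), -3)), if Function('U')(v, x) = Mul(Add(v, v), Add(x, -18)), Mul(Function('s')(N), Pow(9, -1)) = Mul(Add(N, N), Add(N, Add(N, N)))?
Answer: 3515400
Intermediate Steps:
Function('s')(N) = Mul(54, Pow(N, 2)) (Function('s')(N) = Mul(9, Mul(Add(N, N), Add(N, Add(N, N)))) = Mul(9, Mul(Mul(2, N), Add(N, Mul(2, N)))) = Mul(9, Mul(Mul(2, N), Mul(3, N))) = Mul(9, Mul(6, Pow(N, 2))) = Mul(54, Pow(N, 2)))
Function('U')(v, x) = Mul(2, v, Add(-18, x)) (Function('U')(v, x) = Mul(Mul(2, v), Add(-18, x)) = Mul(2, v, Add(-18, x)))
Mul(-62, Function('U')(Function('s')(5), -3)) = Mul(-62, Mul(2, Mul(54, Pow(5, 2)), Add(-18, -3))) = Mul(-62, Mul(2, Mul(54, 25), -21)) = Mul(-62, Mul(2, 1350, -21)) = Mul(-62, -56700) = 3515400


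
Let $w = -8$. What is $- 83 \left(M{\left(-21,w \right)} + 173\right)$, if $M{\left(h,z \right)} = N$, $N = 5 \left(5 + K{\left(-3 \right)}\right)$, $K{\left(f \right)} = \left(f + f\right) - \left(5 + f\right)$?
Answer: $-13114$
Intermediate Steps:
$K{\left(f \right)} = -5 + f$ ($K{\left(f \right)} = 2 f - \left(5 + f\right) = -5 + f$)
$N = -15$ ($N = 5 \left(5 - 8\right) = 5 \left(-3\right) = -15$)
$M{\left(h,z \right)} = -15$
$- 83 \left(M{\left(-21,w \right)} + 173\right) = - 83 \left(-15 + 173\right) = \left(-83\right) 158 = -13114$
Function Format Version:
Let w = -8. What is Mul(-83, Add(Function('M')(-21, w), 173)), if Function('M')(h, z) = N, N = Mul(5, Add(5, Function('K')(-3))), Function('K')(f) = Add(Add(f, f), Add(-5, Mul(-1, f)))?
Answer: -13114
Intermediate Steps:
Function('K')(f) = Add(-5, f) (Function('K')(f) = Add(Mul(2, f), Add(-5, Mul(-1, f))) = Add(-5, f))
N = -15 (N = Mul(5, Add(5, Add(-5, -3))) = Mul(5, Add(5, -8)) = Mul(5, -3) = -15)
Function('M')(h, z) = -15
Mul(-83, Add(Function('M')(-21, w), 173)) = Mul(-83, Add(-15, 173)) = Mul(-83, 158) = -13114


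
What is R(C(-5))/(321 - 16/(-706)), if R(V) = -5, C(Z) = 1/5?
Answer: -1765/113321 ≈ -0.015575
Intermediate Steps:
C(Z) = ⅕
R(C(-5))/(321 - 16/(-706)) = -5/(321 - 16/(-706)) = -5/(321 - 16*(-1/706)) = -5/(321 + 8/353) = -5/(113321/353) = (353/113321)*(-5) = -1765/113321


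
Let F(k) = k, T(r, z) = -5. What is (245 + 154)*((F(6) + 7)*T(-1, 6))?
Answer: -25935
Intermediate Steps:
(245 + 154)*((F(6) + 7)*T(-1, 6)) = (245 + 154)*((6 + 7)*(-5)) = 399*(13*(-5)) = 399*(-65) = -25935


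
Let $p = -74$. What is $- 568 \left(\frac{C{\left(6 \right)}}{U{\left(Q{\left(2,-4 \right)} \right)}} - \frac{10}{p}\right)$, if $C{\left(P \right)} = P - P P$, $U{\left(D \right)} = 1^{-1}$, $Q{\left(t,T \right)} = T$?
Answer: $\frac{627640}{37} \approx 16963.0$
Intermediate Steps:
$U{\left(D \right)} = 1$
$C{\left(P \right)} = P - P^{2}$
$- 568 \left(\frac{C{\left(6 \right)}}{U{\left(Q{\left(2,-4 \right)} \right)}} - \frac{10}{p}\right) = - 568 \left(\frac{6 \left(1 - 6\right)}{1} - \frac{10}{-74}\right) = - 568 \left(6 \left(1 - 6\right) 1 - - \frac{5}{37}\right) = - 568 \left(6 \left(-5\right) 1 + \frac{5}{37}\right) = - 568 \left(\left(-30\right) 1 + \frac{5}{37}\right) = - 568 \left(-30 + \frac{5}{37}\right) = \left(-568\right) \left(- \frac{1105}{37}\right) = \frac{627640}{37}$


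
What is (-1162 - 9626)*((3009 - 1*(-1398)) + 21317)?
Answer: -277510512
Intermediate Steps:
(-1162 - 9626)*((3009 - 1*(-1398)) + 21317) = -10788*((3009 + 1398) + 21317) = -10788*(4407 + 21317) = -10788*25724 = -277510512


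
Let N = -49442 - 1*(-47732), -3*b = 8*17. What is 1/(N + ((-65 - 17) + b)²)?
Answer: 9/130534 ≈ 6.8948e-5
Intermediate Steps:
b = -136/3 (b = -8*17/3 = -⅓*136 = -136/3 ≈ -45.333)
N = -1710 (N = -49442 + 47732 = -1710)
1/(N + ((-65 - 17) + b)²) = 1/(-1710 + ((-65 - 17) - 136/3)²) = 1/(-1710 + (-82 - 136/3)²) = 1/(-1710 + (-382/3)²) = 1/(-1710 + 145924/9) = 1/(130534/9) = 9/130534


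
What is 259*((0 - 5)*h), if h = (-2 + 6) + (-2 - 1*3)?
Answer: 1295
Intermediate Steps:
h = -1 (h = 4 + (-2 - 3) = 4 - 5 = -1)
259*((0 - 5)*h) = 259*((0 - 5)*(-1)) = 259*(-5*(-1)) = 259*5 = 1295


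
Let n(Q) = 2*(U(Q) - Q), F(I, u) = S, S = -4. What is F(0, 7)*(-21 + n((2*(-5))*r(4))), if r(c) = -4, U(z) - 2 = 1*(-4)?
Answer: 420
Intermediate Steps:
U(z) = -2 (U(z) = 2 + 1*(-4) = 2 - 4 = -2)
F(I, u) = -4
n(Q) = -4 - 2*Q (n(Q) = 2*(-2 - Q) = -4 - 2*Q)
F(0, 7)*(-21 + n((2*(-5))*r(4))) = -4*(-21 + (-4 - 2*2*(-5)*(-4))) = -4*(-21 + (-4 - (-20)*(-4))) = -4*(-21 + (-4 - 2*40)) = -4*(-21 + (-4 - 80)) = -4*(-21 - 84) = -4*(-105) = 420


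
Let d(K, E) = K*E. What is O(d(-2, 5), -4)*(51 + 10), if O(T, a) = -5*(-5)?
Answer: 1525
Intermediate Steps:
d(K, E) = E*K
O(T, a) = 25
O(d(-2, 5), -4)*(51 + 10) = 25*(51 + 10) = 25*61 = 1525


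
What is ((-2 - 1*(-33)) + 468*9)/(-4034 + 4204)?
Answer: 4243/170 ≈ 24.959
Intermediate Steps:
((-2 - 1*(-33)) + 468*9)/(-4034 + 4204) = ((-2 + 33) + 4212)/170 = (31 + 4212)*(1/170) = 4243*(1/170) = 4243/170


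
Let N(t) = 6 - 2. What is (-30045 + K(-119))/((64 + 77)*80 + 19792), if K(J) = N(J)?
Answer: -30041/31072 ≈ -0.96682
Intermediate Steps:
N(t) = 4
K(J) = 4
(-30045 + K(-119))/((64 + 77)*80 + 19792) = (-30045 + 4)/((64 + 77)*80 + 19792) = -30041/(141*80 + 19792) = -30041/(11280 + 19792) = -30041/31072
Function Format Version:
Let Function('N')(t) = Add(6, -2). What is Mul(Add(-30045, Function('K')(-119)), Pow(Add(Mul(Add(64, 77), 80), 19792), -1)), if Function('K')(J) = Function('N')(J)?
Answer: Rational(-30041, 31072) ≈ -0.96682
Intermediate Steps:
Function('N')(t) = 4
Function('K')(J) = 4
Mul(Add(-30045, Function('K')(-119)), Pow(Add(Mul(Add(64, 77), 80), 19792), -1)) = Mul(Add(-30045, 4), Pow(Add(Mul(Add(64, 77), 80), 19792), -1)) = Mul(-30041, Pow(Add(Mul(141, 80), 19792), -1)) = Mul(-30041, Pow(Add(11280, 19792), -1)) = Mul(-30041, Pow(31072, -1)) = Mul(-30041, Rational(1, 31072)) = Rational(-30041, 31072)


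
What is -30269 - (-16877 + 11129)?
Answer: -24521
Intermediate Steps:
-30269 - (-16877 + 11129) = -30269 - 1*(-5748) = -30269 + 5748 = -24521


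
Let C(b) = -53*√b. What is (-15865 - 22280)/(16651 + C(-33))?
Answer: -635152395/277348498 - 2021685*I*√33/277348498 ≈ -2.2901 - 0.041874*I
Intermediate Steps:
(-15865 - 22280)/(16651 + C(-33)) = (-15865 - 22280)/(16651 - 53*I*√33) = -38145/(16651 - 53*I*√33)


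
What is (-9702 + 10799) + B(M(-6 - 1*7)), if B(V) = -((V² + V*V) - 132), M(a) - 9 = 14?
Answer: 171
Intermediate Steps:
M(a) = 23 (M(a) = 9 + 14 = 23)
B(V) = 132 - 2*V² (B(V) = -((V² + V²) - 132) = -(2*V² - 132) = -(-132 + 2*V²) = 132 - 2*V²)
(-9702 + 10799) + B(M(-6 - 1*7)) = (-9702 + 10799) + (132 - 2*23²) = 1097 + (132 - 2*529) = 1097 + (132 - 1058) = 1097 - 926 = 171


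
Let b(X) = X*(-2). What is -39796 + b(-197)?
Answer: -39402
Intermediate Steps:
b(X) = -2*X
-39796 + b(-197) = -39796 - 2*(-197) = -39796 + 394 = -39402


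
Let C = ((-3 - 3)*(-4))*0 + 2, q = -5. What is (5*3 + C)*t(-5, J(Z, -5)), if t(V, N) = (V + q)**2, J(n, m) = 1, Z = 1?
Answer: 1700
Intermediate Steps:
t(V, N) = (-5 + V)**2 (t(V, N) = (V - 5)**2 = (-5 + V)**2)
C = 2 (C = -6*(-4)*0 + 2 = 24*0 + 2 = 0 + 2 = 2)
(5*3 + C)*t(-5, J(Z, -5)) = (5*3 + 2)*(-5 - 5)**2 = (15 + 2)*(-10)**2 = 17*100 = 1700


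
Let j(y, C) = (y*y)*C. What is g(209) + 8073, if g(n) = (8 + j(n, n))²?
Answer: 83344794067642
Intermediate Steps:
j(y, C) = C*y² (j(y, C) = y²*C = C*y²)
g(n) = (8 + n³)² (g(n) = (8 + n*n²)² = (8 + n³)²)
g(209) + 8073 = (8 + 209³)² + 8073 = (8 + 9129329)² + 8073 = 9129337² + 8073 = 83344794059569 + 8073 = 83344794067642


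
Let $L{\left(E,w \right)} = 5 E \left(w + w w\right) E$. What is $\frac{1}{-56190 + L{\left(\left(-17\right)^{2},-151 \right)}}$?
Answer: $\frac{1}{9458697060} \approx 1.0572 \cdot 10^{-10}$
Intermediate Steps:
$L{\left(E,w \right)} = 5 E^{2} \left(w + w^{2}\right)$ ($L{\left(E,w \right)} = 5 E \left(w + w^{2}\right) E = 5 E E \left(w + w^{2}\right) = 5 E^{2} \left(w + w^{2}\right)$)
$\frac{1}{-56190 + L{\left(\left(-17\right)^{2},-151 \right)}} = \frac{1}{-56190 + 5 \left(-151\right) \left(\left(-17\right)^{2}\right)^{2} \left(1 - 151\right)} = \frac{1}{-56190 + 5 \left(-151\right) 289^{2} \left(-150\right)} = \frac{1}{-56190 + 5 \left(-151\right) 83521 \left(-150\right)} = \frac{1}{-56190 + 9458753250} = \frac{1}{9458697060}$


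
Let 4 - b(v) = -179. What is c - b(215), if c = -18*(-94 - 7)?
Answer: 1635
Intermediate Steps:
b(v) = 183 (b(v) = 4 - 1*(-179) = 4 + 179 = 183)
c = 1818 (c = -18*(-101) = 1818)
c - b(215) = 1818 - 1*183 = 1818 - 183 = 1635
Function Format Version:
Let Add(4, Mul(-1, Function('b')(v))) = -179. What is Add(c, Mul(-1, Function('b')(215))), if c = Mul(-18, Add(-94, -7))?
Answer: 1635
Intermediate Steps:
Function('b')(v) = 183 (Function('b')(v) = Add(4, Mul(-1, -179)) = Add(4, 179) = 183)
c = 1818 (c = Mul(-18, -101) = 1818)
Add(c, Mul(-1, Function('b')(215))) = Add(1818, Mul(-1, 183)) = Add(1818, -183) = 1635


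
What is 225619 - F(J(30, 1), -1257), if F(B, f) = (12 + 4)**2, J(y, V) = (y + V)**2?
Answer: 225363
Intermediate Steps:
J(y, V) = (V + y)**2
F(B, f) = 256 (F(B, f) = 16**2 = 256)
225619 - F(J(30, 1), -1257) = 225619 - 1*256 = 225619 - 256 = 225363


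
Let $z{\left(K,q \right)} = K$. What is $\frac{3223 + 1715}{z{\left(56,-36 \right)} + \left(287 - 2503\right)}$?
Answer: $- \frac{823}{360} \approx -2.2861$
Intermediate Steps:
$\frac{3223 + 1715}{z{\left(56,-36 \right)} + \left(287 - 2503\right)} = \frac{3223 + 1715}{56 + \left(287 - 2503\right)} = \frac{4938}{56 - 2216} = \frac{4938}{-2160} = 4938 \left(- \frac{1}{2160}\right) = - \frac{823}{360}$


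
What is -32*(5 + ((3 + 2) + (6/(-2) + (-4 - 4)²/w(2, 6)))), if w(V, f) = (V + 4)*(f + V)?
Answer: -800/3 ≈ -266.67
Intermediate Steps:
w(V, f) = (4 + V)*(V + f)
-32*(5 + ((3 + 2) + (6/(-2) + (-4 - 4)²/w(2, 6)))) = -32*(5 + ((3 + 2) + (6/(-2) + (-4 - 4)²/(2² + 4*2 + 4*6 + 2*6)))) = -32*(5 + (5 + (6*(-½) + (-8)²/(4 + 8 + 24 + 12)))) = -32*(5 + (5 + (-3 + 64/48))) = -32*(5 + (5 + (-3 + 64*(1/48)))) = -32*(5 + (5 + (-3 + 4/3))) = -32*(5 + (5 - 5/3)) = -32*(5 + 10/3) = -32*25/3 = -800/3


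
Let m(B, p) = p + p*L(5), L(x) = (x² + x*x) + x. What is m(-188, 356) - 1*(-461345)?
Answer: 481281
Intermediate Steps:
L(x) = x + 2*x² (L(x) = (x² + x²) + x = 2*x² + x = x + 2*x²)
m(B, p) = 56*p (m(B, p) = p + p*(5*(1 + 2*5)) = p + p*(5*(1 + 10)) = p + p*(5*11) = p + p*55 = p + 55*p = 56*p)
m(-188, 356) - 1*(-461345) = 56*356 - 1*(-461345) = 19936 + 461345 = 481281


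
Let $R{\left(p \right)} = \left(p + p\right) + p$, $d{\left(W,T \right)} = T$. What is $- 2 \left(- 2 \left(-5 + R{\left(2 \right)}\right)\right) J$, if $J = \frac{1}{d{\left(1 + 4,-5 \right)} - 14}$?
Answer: $- \frac{4}{19} \approx -0.21053$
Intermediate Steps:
$R{\left(p \right)} = 3 p$ ($R{\left(p \right)} = 2 p + p = 3 p$)
$J = - \frac{1}{19}$ ($J = \frac{1}{-5 - 14} = \frac{1}{-19} = - \frac{1}{19} \approx -0.052632$)
$- 2 \left(- 2 \left(-5 + R{\left(2 \right)}\right)\right) J = - 2 \left(- 2 \left(-5 + 3 \cdot 2\right)\right) \left(- \frac{1}{19}\right) = - 2 \left(- 2 \left(-5 + 6\right)\right) \left(- \frac{1}{19}\right) = - 2 \left(\left(-2\right) 1\right) \left(- \frac{1}{19}\right) = \left(-2\right) \left(-2\right) \left(- \frac{1}{19}\right) = 4 \left(- \frac{1}{19}\right) = - \frac{4}{19}$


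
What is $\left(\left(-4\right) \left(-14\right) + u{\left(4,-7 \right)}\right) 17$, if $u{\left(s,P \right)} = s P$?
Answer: $476$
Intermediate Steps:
$u{\left(s,P \right)} = P s$
$\left(\left(-4\right) \left(-14\right) + u{\left(4,-7 \right)}\right) 17 = \left(\left(-4\right) \left(-14\right) - 28\right) 17 = \left(56 - 28\right) 17 = 28 \cdot 17 = 476$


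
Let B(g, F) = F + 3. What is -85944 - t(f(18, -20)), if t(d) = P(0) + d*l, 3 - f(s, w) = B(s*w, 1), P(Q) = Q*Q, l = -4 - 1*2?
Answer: -85950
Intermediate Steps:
B(g, F) = 3 + F
l = -6 (l = -4 - 2 = -6)
P(Q) = Q²
f(s, w) = -1 (f(s, w) = 3 - (3 + 1) = 3 - 1*4 = 3 - 4 = -1)
t(d) = -6*d (t(d) = 0² + d*(-6) = 0 - 6*d = -6*d)
-85944 - t(f(18, -20)) = -85944 - (-6)*(-1) = -85944 - 1*6 = -85944 - 6 = -85950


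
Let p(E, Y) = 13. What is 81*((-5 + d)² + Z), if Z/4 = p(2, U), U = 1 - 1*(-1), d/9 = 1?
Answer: 5508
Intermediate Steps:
d = 9 (d = 9*1 = 9)
U = 2 (U = 1 + 1 = 2)
Z = 52 (Z = 4*13 = 52)
81*((-5 + d)² + Z) = 81*((-5 + 9)² + 52) = 81*(4² + 52) = 81*(16 + 52) = 81*68 = 5508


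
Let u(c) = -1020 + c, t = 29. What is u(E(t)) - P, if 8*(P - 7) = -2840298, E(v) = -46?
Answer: 1415857/4 ≈ 3.5396e+5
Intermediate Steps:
P = -1420121/4 (P = 7 + (⅛)*(-2840298) = 7 - 1420149/4 = -1420121/4 ≈ -3.5503e+5)
u(E(t)) - P = (-1020 - 46) - 1*(-1420121/4) = -1066 + 1420121/4 = 1415857/4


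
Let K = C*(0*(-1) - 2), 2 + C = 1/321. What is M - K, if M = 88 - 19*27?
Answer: -137707/321 ≈ -428.99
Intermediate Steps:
C = -641/321 (C = -2 + 1/321 = -641/321 ≈ -1.9969)
M = -425 (M = 88 - 513 = -425)
K = 1282/321 (K = -641*(0*(-1) - 2)/321 = -641*(0 - 2)/321 = -641/321*(-2) = 1282/321 ≈ 3.9938)
M - K = -425 - 1*1282/321 = -425 - 1282/321 = -137707/321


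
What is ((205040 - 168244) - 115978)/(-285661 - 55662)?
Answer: 79182/341323 ≈ 0.23199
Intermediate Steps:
((205040 - 168244) - 115978)/(-285661 - 55662) = (36796 - 115978)/(-341323) = -79182*(-1/341323) = 79182/341323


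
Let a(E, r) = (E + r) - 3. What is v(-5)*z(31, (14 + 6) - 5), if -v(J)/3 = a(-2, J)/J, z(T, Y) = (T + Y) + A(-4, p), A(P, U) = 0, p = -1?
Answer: -276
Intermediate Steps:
z(T, Y) = T + Y (z(T, Y) = (T + Y) + 0 = T + Y)
a(E, r) = -3 + E + r
v(J) = -3*(-5 + J)/J (v(J) = -3*(-3 - 2 + J)/J = -3*(-5 + J)/J)
v(-5)*z(31, (14 + 6) - 5) = (-3 + 15/(-5))*(31 + ((14 + 6) - 5)) = (-3 + 15*(-⅕))*(31 + (20 - 5)) = (-3 - 3)*(31 + 15) = -6*46 = -276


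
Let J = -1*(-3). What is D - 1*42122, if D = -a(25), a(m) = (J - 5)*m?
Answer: -42072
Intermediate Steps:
J = 3
a(m) = -2*m (a(m) = (3 - 5)*m = -2*m)
D = 50 (D = -(-2)*25 = -1*(-50) = 50)
D - 1*42122 = 50 - 1*42122 = 50 - 42122 = -42072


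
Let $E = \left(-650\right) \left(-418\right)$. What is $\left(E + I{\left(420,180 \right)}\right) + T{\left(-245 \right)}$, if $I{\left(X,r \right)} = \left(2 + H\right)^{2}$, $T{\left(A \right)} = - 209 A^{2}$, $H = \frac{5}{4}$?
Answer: $- \frac{196376231}{16} \approx -1.2274 \cdot 10^{7}$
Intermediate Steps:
$H = \frac{5}{4}$ ($H = 5 \cdot \frac{1}{4} = \frac{5}{4} \approx 1.25$)
$E = 271700$
$I{\left(X,r \right)} = \frac{169}{16}$ ($I{\left(X,r \right)} = \left(2 + \frac{5}{4}\right)^{2} = \left(\frac{13}{4}\right)^{2} = \frac{169}{16}$)
$\left(E + I{\left(420,180 \right)}\right) + T{\left(-245 \right)} = \left(271700 + \frac{169}{16}\right) - 209 \left(-245\right)^{2} = \frac{4347369}{16} - 12545225 = - \frac{196376231}{16}$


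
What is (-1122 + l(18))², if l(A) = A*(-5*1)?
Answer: 1468944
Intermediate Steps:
l(A) = -5*A (l(A) = A*(-5) = -5*A)
(-1122 + l(18))² = (-1122 - 5*18)² = (-1122 - 90)² = (-1212)² = 1468944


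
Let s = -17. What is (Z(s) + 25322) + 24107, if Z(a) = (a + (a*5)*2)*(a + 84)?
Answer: 36900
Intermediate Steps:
Z(a) = 11*a*(84 + a) (Z(a) = (a + (5*a)*2)*(84 + a) = (a + 10*a)*(84 + a) = (11*a)*(84 + a) = 11*a*(84 + a))
(Z(s) + 25322) + 24107 = (11*(-17)*(84 - 17) + 25322) + 24107 = (11*(-17)*67 + 25322) + 24107 = (-12529 + 25322) + 24107 = 12793 + 24107 = 36900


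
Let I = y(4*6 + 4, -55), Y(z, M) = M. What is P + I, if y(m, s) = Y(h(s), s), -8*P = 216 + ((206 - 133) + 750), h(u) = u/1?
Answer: -1479/8 ≈ -184.88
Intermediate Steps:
h(u) = u (h(u) = u*1 = u)
P = -1039/8 (P = -(216 + ((206 - 133) + 750))/8 = -(216 + (73 + 750))/8 = -(216 + 823)/8 = -1/8*1039 = -1039/8 ≈ -129.88)
y(m, s) = s
I = -55
P + I = -1039/8 - 55 = -1479/8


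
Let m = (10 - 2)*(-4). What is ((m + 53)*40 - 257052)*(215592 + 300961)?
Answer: -132347077236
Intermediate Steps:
m = -32 (m = 8*(-4) = -32)
((m + 53)*40 - 257052)*(215592 + 300961) = ((-32 + 53)*40 - 257052)*(215592 + 300961) = (21*40 - 257052)*516553 = (840 - 257052)*516553 = -256212*516553 = -132347077236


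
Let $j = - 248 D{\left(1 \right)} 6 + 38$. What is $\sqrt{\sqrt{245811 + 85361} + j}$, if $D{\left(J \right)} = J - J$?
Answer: $\sqrt{38 + 2 \sqrt{82793}} \approx 24.768$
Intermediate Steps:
$D{\left(J \right)} = 0$
$j = 38$ ($j = - 248 \cdot 0 \cdot 6 + 38 = \left(-248\right) 0 + 38 = 0 + 38 = 38$)
$\sqrt{\sqrt{245811 + 85361} + j} = \sqrt{\sqrt{245811 + 85361} + 38} = \sqrt{\sqrt{331172} + 38} = \sqrt{2 \sqrt{82793} + 38} = \sqrt{38 + 2 \sqrt{82793}}$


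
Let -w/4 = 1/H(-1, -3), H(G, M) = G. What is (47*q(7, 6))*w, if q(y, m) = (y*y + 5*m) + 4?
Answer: 15604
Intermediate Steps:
w = 4 (w = -4/(-1) = -4*(-1) = 4)
q(y, m) = 4 + y**2 + 5*m (q(y, m) = (y**2 + 5*m) + 4 = 4 + y**2 + 5*m)
(47*q(7, 6))*w = (47*(4 + 7**2 + 5*6))*4 = (47*(4 + 49 + 30))*4 = (47*83)*4 = 3901*4 = 15604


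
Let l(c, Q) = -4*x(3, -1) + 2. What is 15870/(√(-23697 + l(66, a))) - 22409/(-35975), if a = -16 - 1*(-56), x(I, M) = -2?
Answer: 22409/35975 - 15870*I*√23687/23687 ≈ 0.6229 - 103.11*I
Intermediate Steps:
a = 40 (a = -16 + 56 = 40)
l(c, Q) = 10 (l(c, Q) = -4*(-2) + 2 = 8 + 2 = 10)
15870/(√(-23697 + l(66, a))) - 22409/(-35975) = 15870/(√(-23697 + 10)) - 22409/(-35975) = 15870/(√(-23687)) - 22409*(-1/35975) = 15870/((I*√23687)) + 22409/35975 = 15870*(-I*√23687/23687) + 22409/35975 = -15870*I*√23687/23687 + 22409/35975 = 22409/35975 - 15870*I*√23687/23687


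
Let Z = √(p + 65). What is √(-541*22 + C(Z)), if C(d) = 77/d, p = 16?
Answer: I*√107041/3 ≈ 109.06*I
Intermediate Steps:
Z = 9 (Z = √(16 + 65) = √81 = 9)
√(-541*22 + C(Z)) = √(-541*22 + 77/9) = √(-11902 + 77*(⅑)) = √(-11902 + 77/9) = √(-107041/9) = I*√107041/3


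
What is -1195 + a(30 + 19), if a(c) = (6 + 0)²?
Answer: -1159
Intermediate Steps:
a(c) = 36 (a(c) = 6² = 36)
-1195 + a(30 + 19) = -1195 + 36 = -1159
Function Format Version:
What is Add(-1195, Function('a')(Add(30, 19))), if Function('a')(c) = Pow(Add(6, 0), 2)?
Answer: -1159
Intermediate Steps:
Function('a')(c) = 36 (Function('a')(c) = Pow(6, 2) = 36)
Add(-1195, Function('a')(Add(30, 19))) = Add(-1195, 36) = -1159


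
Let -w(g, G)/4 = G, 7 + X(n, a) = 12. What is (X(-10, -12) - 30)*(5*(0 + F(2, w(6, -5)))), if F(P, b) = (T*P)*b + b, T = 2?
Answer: -12500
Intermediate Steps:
X(n, a) = 5 (X(n, a) = -7 + 12 = 5)
w(g, G) = -4*G
F(P, b) = b + 2*P*b (F(P, b) = (2*P)*b + b = 2*P*b + b = b + 2*P*b)
(X(-10, -12) - 30)*(5*(0 + F(2, w(6, -5)))) = (5 - 30)*(5*(0 + (-4*(-5))*(1 + 2*2))) = -125*(0 + 20*(1 + 4)) = -125*(0 + 20*5) = -125*(0 + 100) = -125*100 = -25*500 = -12500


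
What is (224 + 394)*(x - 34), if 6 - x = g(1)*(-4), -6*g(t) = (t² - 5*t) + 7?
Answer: -18540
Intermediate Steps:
g(t) = -7/6 - t²/6 + 5*t/6 (g(t) = -((t² - 5*t) + 7)/6 = -(7 + t² - 5*t)/6 = -7/6 - t²/6 + 5*t/6)
x = 4 (x = 6 - (-7/6 - ⅙*1² + (⅚)*1)*(-4) = 6 - (-7/6 - ⅙*1 + ⅚)*(-4) = 6 - (-7/6 - ⅙ + ⅚)*(-4) = 6 - (-1)*(-4)/2 = 6 - 1*2 = 6 - 2 = 4)
(224 + 394)*(x - 34) = (224 + 394)*(4 - 34) = 618*(-30) = -18540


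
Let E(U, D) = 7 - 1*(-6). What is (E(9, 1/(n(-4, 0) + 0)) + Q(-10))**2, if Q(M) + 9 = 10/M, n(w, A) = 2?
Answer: 9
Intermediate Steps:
Q(M) = -9 + 10/M
E(U, D) = 13 (E(U, D) = 7 + 6 = 13)
(E(9, 1/(n(-4, 0) + 0)) + Q(-10))**2 = (13 + (-9 + 10/(-10)))**2 = (13 + (-9 + 10*(-1/10)))**2 = (13 + (-9 - 1))**2 = (13 - 10)**2 = 3**2 = 9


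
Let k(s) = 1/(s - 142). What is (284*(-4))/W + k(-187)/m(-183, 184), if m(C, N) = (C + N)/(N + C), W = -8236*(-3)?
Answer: -1403/28623 ≈ -0.049017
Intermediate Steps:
W = 24708
m(C, N) = 1 (m(C, N) = (C + N)/(C + N) = 1)
k(s) = 1/(-142 + s)
(284*(-4))/W + k(-187)/m(-183, 184) = (284*(-4))/24708 + 1/(-142 - 187*1) = -1136*1/24708 + 1/(-329) = -4/87 - 1/329*1 = -4/87 - 1/329 = -1403/28623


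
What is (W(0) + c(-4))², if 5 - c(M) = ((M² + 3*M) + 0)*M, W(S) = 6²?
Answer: 3249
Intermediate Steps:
W(S) = 36
c(M) = 5 - M*(M² + 3*M) (c(M) = 5 - ((M² + 3*M) + 0)*M = 5 - (M² + 3*M)*M = 5 - M*(M² + 3*M))
(W(0) + c(-4))² = (36 + (5 - 1*(-4)³ - 3*(-4)²))² = (36 + (5 - 1*(-64) - 3*16))² = (36 + (5 + 64 - 48))² = (36 + 21)² = 57² = 3249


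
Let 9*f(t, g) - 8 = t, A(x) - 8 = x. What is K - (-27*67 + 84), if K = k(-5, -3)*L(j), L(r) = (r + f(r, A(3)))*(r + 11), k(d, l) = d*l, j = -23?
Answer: 6165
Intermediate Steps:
A(x) = 8 + x
f(t, g) = 8/9 + t/9
L(r) = (11 + r)*(8/9 + 10*r/9) (L(r) = (r + (8/9 + r/9))*(r + 11) = (8/9 + 10*r/9)*(11 + r) = (11 + r)*(8/9 + 10*r/9))
K = 4440 (K = (-5*(-3))*(88/9 + (10/9)*(-23)**2 + (118/9)*(-23)) = 15*(88/9 + (10/9)*529 - 2714/9) = 15*(88/9 + 5290/9 - 2714/9) = 15*296 = 4440)
K - (-27*67 + 84) = 4440 - (-27*67 + 84) = 4440 - (-1809 + 84) = 4440 - 1*(-1725) = 4440 + 1725 = 6165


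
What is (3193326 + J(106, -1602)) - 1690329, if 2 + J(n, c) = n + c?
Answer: 1501499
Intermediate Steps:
J(n, c) = -2 + c + n (J(n, c) = -2 + (n + c) = -2 + (c + n) = -2 + c + n)
(3193326 + J(106, -1602)) - 1690329 = (3193326 + (-2 - 1602 + 106)) - 1690329 = (3193326 - 1498) - 1690329 = 3191828 - 1690329 = 1501499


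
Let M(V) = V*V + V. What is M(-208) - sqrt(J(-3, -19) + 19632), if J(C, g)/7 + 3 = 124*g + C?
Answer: 43056 - sqrt(3098) ≈ 43000.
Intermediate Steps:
M(V) = V + V**2 (M(V) = V**2 + V = V + V**2)
J(C, g) = -21 + 7*C + 868*g (J(C, g) = -21 + 7*(124*g + C) = -21 + 7*(C + 124*g) = -21 + (7*C + 868*g) = -21 + 7*C + 868*g)
M(-208) - sqrt(J(-3, -19) + 19632) = -208*(1 - 208) - sqrt((-21 + 7*(-3) + 868*(-19)) + 19632) = -208*(-207) - sqrt((-21 - 21 - 16492) + 19632) = 43056 - sqrt(-16534 + 19632) = 43056 - sqrt(3098)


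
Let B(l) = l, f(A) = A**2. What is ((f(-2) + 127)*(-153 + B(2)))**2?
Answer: 391287961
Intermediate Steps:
((f(-2) + 127)*(-153 + B(2)))**2 = (((-2)**2 + 127)*(-153 + 2))**2 = ((4 + 127)*(-151))**2 = (131*(-151))**2 = (-19781)**2 = 391287961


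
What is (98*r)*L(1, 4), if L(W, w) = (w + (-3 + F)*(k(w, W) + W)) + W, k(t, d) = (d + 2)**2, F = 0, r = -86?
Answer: 210700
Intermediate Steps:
k(t, d) = (2 + d)**2
L(W, w) = w - 3*(2 + W)**2 - 2*W (L(W, w) = (w + (-3 + 0)*((2 + W)**2 + W)) + W = (w - 3*(W + (2 + W)**2)) + W = (w + (-3*W - 3*(2 + W)**2)) + W = (w - 3*W - 3*(2 + W)**2) + W = w - 3*(2 + W)**2 - 2*W)
(98*r)*L(1, 4) = (98*(-86))*(4 - 3*(2 + 1)**2 - 2*1) = -8428*(4 - 3*3**2 - 2) = -8428*(4 - 3*9 - 2) = -8428*(4 - 27 - 2) = -8428*(-25) = 210700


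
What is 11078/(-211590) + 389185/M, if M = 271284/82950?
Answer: 569227908871529/4783415130 ≈ 1.1900e+5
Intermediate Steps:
M = 45214/13825 (M = 271284*(1/82950) = 45214/13825 ≈ 3.2705)
11078/(-211590) + 389185/M = 11078/(-211590) + 389185/(45214/13825) = 11078*(-1/211590) + 389185*(13825/45214) = -5539/105795 + 5380482625/45214 = 569227908871529/4783415130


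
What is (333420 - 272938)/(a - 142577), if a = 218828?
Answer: 60482/76251 ≈ 0.79320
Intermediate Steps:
(333420 - 272938)/(a - 142577) = (333420 - 272938)/(218828 - 142577) = 60482/76251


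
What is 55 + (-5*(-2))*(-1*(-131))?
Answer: 1365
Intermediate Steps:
55 + (-5*(-2))*(-1*(-131)) = 55 + 10*131 = 55 + 1310 = 1365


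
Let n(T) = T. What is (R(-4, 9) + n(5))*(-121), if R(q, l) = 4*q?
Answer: 1331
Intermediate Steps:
(R(-4, 9) + n(5))*(-121) = (4*(-4) + 5)*(-121) = (-16 + 5)*(-121) = -11*(-121) = 1331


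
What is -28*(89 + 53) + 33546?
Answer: 29570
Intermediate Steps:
-28*(89 + 53) + 33546 = -28*142 + 33546 = -3976 + 33546 = 29570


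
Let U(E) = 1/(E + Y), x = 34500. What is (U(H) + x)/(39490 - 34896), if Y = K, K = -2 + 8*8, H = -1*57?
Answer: 172501/22970 ≈ 7.5098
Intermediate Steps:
H = -57
K = 62 (K = -2 + 64 = 62)
Y = 62
U(E) = 1/(62 + E) (U(E) = 1/(E + 62) = 1/(62 + E))
(U(H) + x)/(39490 - 34896) = (1/(62 - 57) + 34500)/(39490 - 34896) = (1/5 + 34500)/4594 = (⅕ + 34500)*(1/4594) = (172501/5)*(1/4594) = 172501/22970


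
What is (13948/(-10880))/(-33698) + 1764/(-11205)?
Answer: -43278883/274975680 ≈ -0.15739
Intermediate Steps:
(13948/(-10880))/(-33698) + 1764/(-11205) = (13948*(-1/10880))*(-1/33698) + 1764*(-1/11205) = -3487/2720*(-1/33698) - 196/1245 = 3487/91658560 - 196/1245 = -43278883/274975680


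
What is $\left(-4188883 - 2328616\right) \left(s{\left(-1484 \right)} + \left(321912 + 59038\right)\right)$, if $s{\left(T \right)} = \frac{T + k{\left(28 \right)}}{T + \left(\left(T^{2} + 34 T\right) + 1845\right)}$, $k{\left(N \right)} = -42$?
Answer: $- \frac{5343474084690188576}{2152161} \approx -2.4828 \cdot 10^{12}$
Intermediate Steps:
$s{\left(T \right)} = \frac{-42 + T}{1845 + T^{2} + 35 T}$ ($s{\left(T \right)} = \frac{T - 42}{T + \left(\left(T^{2} + 34 T\right) + 1845\right)} = \frac{-42 + T}{T + \left(1845 + T^{2} + 34 T\right)} = \frac{-42 + T}{1845 + T^{2} + 35 T}$)
$\left(-4188883 - 2328616\right) \left(s{\left(-1484 \right)} + \left(321912 + 59038\right)\right) = \left(-4188883 - 2328616\right) \left(\frac{-42 - 1484}{1845 + \left(-1484\right)^{2} + 35 \left(-1484\right)} + \left(321912 + 59038\right)\right) = - 6517499 \left(\frac{1}{1845 + 2202256 - 51940} \left(-1526\right) + 380950\right) = - 6517499 \left(\frac{1}{2152161} \left(-1526\right) + 380950\right) = - 6517499 \left(- \frac{1526}{2152161} + 380950\right) = \left(-6517499\right) \frac{819865731424}{2152161} = - \frac{5343474084690188576}{2152161}$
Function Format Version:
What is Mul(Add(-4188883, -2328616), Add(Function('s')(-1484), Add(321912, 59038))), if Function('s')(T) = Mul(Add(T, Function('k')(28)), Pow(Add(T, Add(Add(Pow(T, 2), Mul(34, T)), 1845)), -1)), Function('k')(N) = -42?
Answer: Rational(-5343474084690188576, 2152161) ≈ -2.4828e+12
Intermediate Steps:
Function('s')(T) = Mul(Pow(Add(1845, Pow(T, 2), Mul(35, T)), -1), Add(-42, T)) (Function('s')(T) = Mul(Add(T, -42), Pow(Add(T, Add(Add(Pow(T, 2), Mul(34, T)), 1845)), -1)) = Mul(Add(-42, T), Pow(Add(T, Add(1845, Pow(T, 2), Mul(34, T))), -1)) = Mul(Add(-42, T), Pow(Add(1845, Pow(T, 2), Mul(35, T)), -1)) = Mul(Pow(Add(1845, Pow(T, 2), Mul(35, T)), -1), Add(-42, T)))
Mul(Add(-4188883, -2328616), Add(Function('s')(-1484), Add(321912, 59038))) = Mul(Add(-4188883, -2328616), Add(Mul(Pow(Add(1845, Pow(-1484, 2), Mul(35, -1484)), -1), Add(-42, -1484)), Add(321912, 59038))) = Mul(-6517499, Add(Mul(Pow(Add(1845, 2202256, -51940), -1), -1526), 380950)) = Mul(-6517499, Add(Mul(Pow(2152161, -1), -1526), 380950)) = Mul(-6517499, Add(Mul(Rational(1, 2152161), -1526), 380950)) = Mul(-6517499, Add(Rational(-1526, 2152161), 380950)) = Mul(-6517499, Rational(819865731424, 2152161)) = Rational(-5343474084690188576, 2152161)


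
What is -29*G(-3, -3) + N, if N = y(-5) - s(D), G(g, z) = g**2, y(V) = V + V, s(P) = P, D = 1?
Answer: -272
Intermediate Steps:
y(V) = 2*V
N = -11 (N = 2*(-5) - 1*1 = -10 - 1 = -11)
-29*G(-3, -3) + N = -29*(-3)**2 - 11 = -29*9 - 11 = -261 - 11 = -272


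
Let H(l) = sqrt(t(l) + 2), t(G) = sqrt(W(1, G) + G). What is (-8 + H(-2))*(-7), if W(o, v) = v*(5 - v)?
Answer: 56 - 7*sqrt(2 + 4*I) ≈ 43.408 - 7.7825*I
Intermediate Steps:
t(G) = sqrt(G + G*(5 - G)) (t(G) = sqrt(G*(5 - G) + G) = sqrt(G + G*(5 - G)))
H(l) = sqrt(2 + sqrt(l*(6 - l))) (H(l) = sqrt(sqrt(l*(6 - l)) + 2) = sqrt(2 + sqrt(l*(6 - l))))
(-8 + H(-2))*(-7) = (-8 + sqrt(2 + sqrt(-2*(6 - 1*(-2)))))*(-7) = (-8 + sqrt(2 + sqrt(-2*(6 + 2))))*(-7) = (-8 + sqrt(2 + sqrt(-2*8)))*(-7) = (-8 + sqrt(2 + sqrt(-16)))*(-7) = (-8 + sqrt(2 + 4*I))*(-7) = 56 - 7*sqrt(2 + 4*I)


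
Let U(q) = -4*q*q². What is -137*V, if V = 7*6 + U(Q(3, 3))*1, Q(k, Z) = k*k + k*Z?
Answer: 3190182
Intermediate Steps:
Q(k, Z) = k² + Z*k
U(q) = -4*q³
V = -23286 (V = 7*6 - 4*27*(3 + 3)³*1 = 42 - 4*(3*6)³*1 = 42 - 4*18³*1 = 42 - 4*5832*1 = 42 - 23328*1 = 42 - 23328 = -23286)
-137*V = -137*(-23286) = 3190182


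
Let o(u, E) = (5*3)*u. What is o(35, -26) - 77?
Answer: 448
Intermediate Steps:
o(u, E) = 15*u
o(35, -26) - 77 = 15*35 - 77 = 525 - 77 = 448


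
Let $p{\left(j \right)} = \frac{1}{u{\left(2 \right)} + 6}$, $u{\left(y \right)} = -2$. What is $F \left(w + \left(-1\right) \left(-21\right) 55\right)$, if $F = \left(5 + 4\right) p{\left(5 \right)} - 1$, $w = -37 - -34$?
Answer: $1440$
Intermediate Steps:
$w = -3$ ($w = -37 + 34 = -3$)
$p{\left(j \right)} = \frac{1}{4}$ ($p{\left(j \right)} = \frac{1}{-2 + 6} = \frac{1}{4}$)
$F = \frac{5}{4}$ ($F = \left(5 + 4\right) \frac{1}{4} - 1 = 9 \cdot \frac{1}{4} - 1 = \frac{9}{4} - 1 = \frac{5}{4} \approx 1.25$)
$F \left(w + \left(-1\right) \left(-21\right) 55\right) = \frac{5 \left(-3 + \left(-1\right) \left(-21\right) 55\right)}{4} = \frac{5 \left(-3 + 21 \cdot 55\right)}{4} = \frac{5 \left(-3 + 1155\right)}{4} = \frac{5}{4} \cdot 1152 = 1440$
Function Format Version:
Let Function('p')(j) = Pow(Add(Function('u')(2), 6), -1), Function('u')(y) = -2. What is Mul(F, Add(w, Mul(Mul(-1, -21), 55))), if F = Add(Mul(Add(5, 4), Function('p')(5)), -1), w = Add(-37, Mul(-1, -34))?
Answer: 1440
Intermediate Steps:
w = -3 (w = Add(-37, 34) = -3)
Function('p')(j) = Rational(1, 4) (Function('p')(j) = Pow(Add(-2, 6), -1) = Pow(4, -1) = Rational(1, 4))
F = Rational(5, 4) (F = Add(Mul(Add(5, 4), Rational(1, 4)), -1) = Add(Mul(9, Rational(1, 4)), -1) = Add(Rational(9, 4), -1) = Rational(5, 4) ≈ 1.2500)
Mul(F, Add(w, Mul(Mul(-1, -21), 55))) = Mul(Rational(5, 4), Add(-3, Mul(Mul(-1, -21), 55))) = Mul(Rational(5, 4), Add(-3, Mul(21, 55))) = Mul(Rational(5, 4), Add(-3, 1155)) = Mul(Rational(5, 4), 1152) = 1440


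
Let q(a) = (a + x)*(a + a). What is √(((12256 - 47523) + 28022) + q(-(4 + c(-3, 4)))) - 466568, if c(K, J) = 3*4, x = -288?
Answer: -466568 + √2483 ≈ -4.6652e+5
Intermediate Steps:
c(K, J) = 12
q(a) = 2*a*(-288 + a) (q(a) = (a - 288)*(a + a) = (-288 + a)*(2*a) = 2*a*(-288 + a))
√(((12256 - 47523) + 28022) + q(-(4 + c(-3, 4)))) - 466568 = √(((12256 - 47523) + 28022) + 2*(-(4 + 12))*(-288 - (4 + 12))) - 466568 = √((-35267 + 28022) + 2*(-1*16)*(-288 - 1*16)) - 466568 = √(-7245 + 2*(-16)*(-288 - 16)) - 466568 = √(-7245 + 2*(-16)*(-304)) - 466568 = √(-7245 + 9728) - 466568 = √2483 - 466568 = -466568 + √2483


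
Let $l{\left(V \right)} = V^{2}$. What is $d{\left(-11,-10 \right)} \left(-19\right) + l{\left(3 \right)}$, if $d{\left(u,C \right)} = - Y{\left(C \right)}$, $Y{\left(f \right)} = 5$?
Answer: $104$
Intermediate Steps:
$d{\left(u,C \right)} = -5$ ($d{\left(u,C \right)} = \left(-1\right) 5 = -5$)
$d{\left(-11,-10 \right)} \left(-19\right) + l{\left(3 \right)} = \left(-5\right) \left(-19\right) + 3^{2} = 95 + 9 = 104$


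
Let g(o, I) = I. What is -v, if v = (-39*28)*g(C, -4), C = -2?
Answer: -4368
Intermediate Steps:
v = 4368 (v = -39*28*(-4) = -1092*(-4) = 4368)
-v = -1*4368 = -4368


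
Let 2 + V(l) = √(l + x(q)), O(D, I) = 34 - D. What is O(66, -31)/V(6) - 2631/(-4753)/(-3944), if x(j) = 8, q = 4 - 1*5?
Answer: -599879779/93729160 - 16*√14/5 ≈ -18.373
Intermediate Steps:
q = -1 (q = 4 - 5 = -1)
V(l) = -2 + √(8 + l) (V(l) = -2 + √(l + 8) = -2 + √(8 + l))
O(66, -31)/V(6) - 2631/(-4753)/(-3944) = (34 - 1*66)/(-2 + √(8 + 6)) - 2631/(-4753)/(-3944) = (34 - 66)/(-2 + √14) - 2631*(-1/4753)*(-1/3944) = -32/(-2 + √14) + (2631/4753)*(-1/3944) = -32/(-2 + √14) - 2631/18745832 = -2631/18745832 - 32/(-2 + √14)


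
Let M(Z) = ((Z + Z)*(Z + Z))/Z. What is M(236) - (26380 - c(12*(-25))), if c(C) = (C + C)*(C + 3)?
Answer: 152764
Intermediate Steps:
M(Z) = 4*Z (M(Z) = ((2*Z)*(2*Z))/Z = (4*Z²)/Z = 4*Z)
c(C) = 2*C*(3 + C) (c(C) = (2*C)*(3 + C) = 2*C*(3 + C))
M(236) - (26380 - c(12*(-25))) = 4*236 - (26380 - 2*12*(-25)*(3 + 12*(-25))) = 944 - (26380 - 2*(-300)*(3 - 300)) = 944 - (26380 - 2*(-300)*(-297)) = 944 - (26380 - 1*178200) = 944 - (26380 - 178200) = 944 - 1*(-151820) = 944 + 151820 = 152764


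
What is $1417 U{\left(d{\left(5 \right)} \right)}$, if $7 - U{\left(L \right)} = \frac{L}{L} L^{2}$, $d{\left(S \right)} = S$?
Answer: $-25506$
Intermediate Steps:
$U{\left(L \right)} = 7 - L^{2}$ ($U{\left(L \right)} = 7 - \frac{L}{L} L^{2} = 7 - 1 L^{2} = 7 - L^{2}$)
$1417 U{\left(d{\left(5 \right)} \right)} = 1417 \left(7 - 5^{2}\right) = 1417 \left(7 - 25\right) = 1417 \left(-18\right) = -25506$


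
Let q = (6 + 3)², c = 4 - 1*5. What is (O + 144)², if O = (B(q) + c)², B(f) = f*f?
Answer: 1851903122657536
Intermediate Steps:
c = -1 (c = 4 - 5 = -1)
q = 81 (q = 9² = 81)
B(f) = f²
O = 43033600 (O = (81² - 1)² = (6561 - 1)² = 6560² = 43033600)
(O + 144)² = (43033600 + 144)² = 43033744² = 1851903122657536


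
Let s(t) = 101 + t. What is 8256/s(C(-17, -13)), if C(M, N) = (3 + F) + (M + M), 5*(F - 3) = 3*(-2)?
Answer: 41280/359 ≈ 114.99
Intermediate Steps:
F = 9/5 (F = 3 + (3*(-2))/5 = 3 + (1/5)*(-6) = 3 - 6/5 = 9/5 ≈ 1.8000)
C(M, N) = 24/5 + 2*M (C(M, N) = (3 + 9/5) + (M + M) = 24/5 + 2*M)
8256/s(C(-17, -13)) = 8256/(101 + (24/5 + 2*(-17))) = 8256/(101 + (24/5 - 34)) = 8256/(101 - 146/5) = 8256/(359/5) = 8256*(5/359) = 41280/359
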